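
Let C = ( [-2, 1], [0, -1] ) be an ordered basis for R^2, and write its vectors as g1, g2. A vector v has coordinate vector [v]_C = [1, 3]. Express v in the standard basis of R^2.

The coordinates say v = g1 + 3g2; adding the scaled basis vectors gives [-2, -2].

[-2, -2]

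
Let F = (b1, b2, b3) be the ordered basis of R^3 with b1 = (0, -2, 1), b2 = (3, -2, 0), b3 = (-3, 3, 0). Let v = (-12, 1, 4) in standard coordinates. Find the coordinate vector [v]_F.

Write v = c_1 b1 + ... + c_3 b3 and solve for the c_i.
Row-reducing the augmented matrix [M | v] gives c = (4, -3, 1).
Check: 4b1 - 3b2 + b3 = (-12, 1, 4).

(4, -3, 1)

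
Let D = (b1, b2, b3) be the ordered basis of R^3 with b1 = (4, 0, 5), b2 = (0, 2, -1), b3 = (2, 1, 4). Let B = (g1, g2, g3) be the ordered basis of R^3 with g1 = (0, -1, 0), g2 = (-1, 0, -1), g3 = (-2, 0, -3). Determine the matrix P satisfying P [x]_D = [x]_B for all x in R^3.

Column j of P is [bj]_B, since P maps D-coordinates to B-coordinates.
Expressing b1 in B: b1 = 0·g1 - 2g2 - g3, so column 1 of P is (0, -2, -1).
Doing the same for each bj gives P = [[0, -2, -1], [-2, -2, 2], [-1, 1, -2]].

[[0, -2, -1], [-2, -2, 2], [-1, 1, -2]]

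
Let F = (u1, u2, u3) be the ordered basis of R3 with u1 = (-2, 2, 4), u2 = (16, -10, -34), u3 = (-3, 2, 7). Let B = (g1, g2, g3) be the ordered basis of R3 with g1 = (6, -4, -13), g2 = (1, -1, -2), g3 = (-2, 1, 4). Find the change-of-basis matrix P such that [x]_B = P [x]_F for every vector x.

Column j of P is [uj]_B, since P maps F-coordinates to B-coordinates.
Expressing u1 in B: u1 = 0·g1 - 2g2 + 0·g3, so column 1 of P is (0, -2, 0).
Doing the same for each uj gives P = [[0, 2, -1], [-2, 0, 1], [0, -2, -1]].

[[0, 2, -1], [-2, 0, 1], [0, -2, -1]]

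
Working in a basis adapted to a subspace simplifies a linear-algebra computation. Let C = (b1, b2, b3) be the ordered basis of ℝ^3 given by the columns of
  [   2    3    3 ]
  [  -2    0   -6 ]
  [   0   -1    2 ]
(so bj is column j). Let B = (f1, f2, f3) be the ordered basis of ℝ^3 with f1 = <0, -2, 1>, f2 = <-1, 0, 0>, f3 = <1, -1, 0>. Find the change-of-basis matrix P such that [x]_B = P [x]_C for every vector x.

[[0, -1, 2], [0, -1, -1], [2, 2, 2]]

Column j of P is [bj]_B, since P maps C-coordinates to B-coordinates.
Expressing b1 in B: b1 = 0·f1 + 0·f2 + 2f3, so column 1 of P is <0, 0, 2>.
Doing the same for each bj gives P = [[0, -1, 2], [0, -1, -1], [2, 2, 2]].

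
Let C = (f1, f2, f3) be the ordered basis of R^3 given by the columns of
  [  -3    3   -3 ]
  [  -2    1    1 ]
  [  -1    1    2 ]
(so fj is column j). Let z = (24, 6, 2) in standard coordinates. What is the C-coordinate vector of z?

We seek scalars with c_1 f1 + ... + c_3 f3 = z; equivalently solve M c = z where the columns of M are f1, ..., f3.
Row-reducing the augmented matrix [M | z] gives c = (-2, 4, -2).
Check: -2f1 + 4f2 - 2f3 = (24, 6, 2).

(-2, 4, -2)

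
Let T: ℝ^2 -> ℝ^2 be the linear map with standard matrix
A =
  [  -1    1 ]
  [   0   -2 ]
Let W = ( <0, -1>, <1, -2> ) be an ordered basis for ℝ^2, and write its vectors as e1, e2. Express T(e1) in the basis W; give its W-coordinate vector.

<0, -1>

Column 1 of [T]_W is the W-coordinate vector of T(e1).
In standard coordinates T(e1) = A e1 = <-1, 2>.
Converting to W: <-1, 2> = 0·e1 - e2, so the coordinate vector is <0, -1>.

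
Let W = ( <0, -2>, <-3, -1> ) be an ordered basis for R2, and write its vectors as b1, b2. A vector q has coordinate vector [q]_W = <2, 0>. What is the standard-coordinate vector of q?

<0, -4>

By definition q = 2b1 + 0·b2.
Summing componentwise gives <0, -4>.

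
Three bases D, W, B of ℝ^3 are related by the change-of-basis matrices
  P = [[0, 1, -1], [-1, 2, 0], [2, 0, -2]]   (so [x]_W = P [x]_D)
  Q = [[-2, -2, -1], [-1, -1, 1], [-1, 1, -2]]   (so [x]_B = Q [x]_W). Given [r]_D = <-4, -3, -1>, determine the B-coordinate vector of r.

<14, -2, 12>

Apply P to get W-coordinates <-2, -2, -6>, then Q to get B-coordinates.
The result is [r]_B = <14, -2, 12>.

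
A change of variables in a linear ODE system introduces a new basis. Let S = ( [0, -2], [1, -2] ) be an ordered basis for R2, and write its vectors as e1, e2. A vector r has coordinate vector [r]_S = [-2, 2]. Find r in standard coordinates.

[2, 0]

By definition r = -2e1 + 2e2.
Summing componentwise gives [2, 0].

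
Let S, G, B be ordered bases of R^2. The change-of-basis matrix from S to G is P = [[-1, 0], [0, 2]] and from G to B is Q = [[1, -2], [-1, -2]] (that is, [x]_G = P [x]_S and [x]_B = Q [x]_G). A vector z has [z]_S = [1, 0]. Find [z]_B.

[-1, 1]

Apply P to get G-coordinates [-1, 0], then Q to get B-coordinates.
The result is [z]_B = [-1, 1].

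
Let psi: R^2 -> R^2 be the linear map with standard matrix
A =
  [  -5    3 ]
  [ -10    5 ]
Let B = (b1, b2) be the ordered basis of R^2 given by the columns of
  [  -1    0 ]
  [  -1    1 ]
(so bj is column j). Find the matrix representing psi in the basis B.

[[-2, -3], [3, 2]]

The j-th column of [psi]_B is [psi(bj)]_B.
psi(b1) = A b1 = <2, 5> = -2b1 + 3b2, so column 1 is <-2, 3>.
Repeating for b2 and assembling the columns gives [[-2, -3], [3, 2]].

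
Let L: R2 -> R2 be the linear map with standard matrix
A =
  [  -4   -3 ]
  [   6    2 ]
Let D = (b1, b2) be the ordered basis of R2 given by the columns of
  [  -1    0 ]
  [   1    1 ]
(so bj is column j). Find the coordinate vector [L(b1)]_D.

[-1, -3]

Column 1 of [L]_D is the D-coordinate vector of L(b1).
In standard coordinates L(b1) = A b1 = [1, -4].
Converting to D: [1, -4] = -b1 - 3b2, so the coordinate vector is [-1, -3].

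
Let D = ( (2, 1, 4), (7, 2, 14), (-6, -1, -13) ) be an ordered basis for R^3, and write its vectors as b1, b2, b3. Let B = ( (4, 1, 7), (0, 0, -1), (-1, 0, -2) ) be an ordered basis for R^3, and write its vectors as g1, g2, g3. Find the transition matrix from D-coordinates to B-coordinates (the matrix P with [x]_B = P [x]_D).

[[1, 2, -1], [-1, -2, 2], [2, 1, 2]]

Take x = bj: its D-coordinates are the j-th standard unit vector, so P e_j — column j of P — equals [bj]_B.
b1 = g1 - g2 + 2g3, giving column 1 = (1, -1, 2); repeating for each j gives P = [[1, 2, -1], [-1, -2, 2], [2, 1, 2]].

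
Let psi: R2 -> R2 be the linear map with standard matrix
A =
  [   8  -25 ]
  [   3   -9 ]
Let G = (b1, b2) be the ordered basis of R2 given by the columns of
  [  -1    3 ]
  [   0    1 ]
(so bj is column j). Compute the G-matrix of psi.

Let P have columns b1, b2. Then [psi]_G = P^(-1) A P.
Here det P = -1, so P^(-1) is integer; computing A P first and then P^(-1)(A P) gives [[-1, 1], [-3, 0]].

[[-1, 1], [-3, 0]]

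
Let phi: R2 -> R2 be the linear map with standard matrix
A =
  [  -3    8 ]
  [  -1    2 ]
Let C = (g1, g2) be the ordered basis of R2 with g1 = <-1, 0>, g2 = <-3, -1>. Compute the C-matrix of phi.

The j-th column of [phi]_C is [phi(gj)]_C.
phi(g1) = A g1 = <3, 1> = 0·g1 - g2, so column 1 is <0, -1>.
Repeating for g2 and assembling the columns gives [[0, 2], [-1, -1]].

[[0, 2], [-1, -1]]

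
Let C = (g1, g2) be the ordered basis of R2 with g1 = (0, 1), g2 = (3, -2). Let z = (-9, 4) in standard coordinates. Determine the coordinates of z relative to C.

We seek scalars with c_1 g1 + c_2 g2 = z; equivalently solve M c = z where the columns of M are g1, g2.
System: 0c_1 + 3c_2 = -9, c_1 - 2c_2 = 4; solving gives c_1 = -2, c_2 = -3.
Check: -2g1 - 3g2 = (-9, 4).

(-2, -3)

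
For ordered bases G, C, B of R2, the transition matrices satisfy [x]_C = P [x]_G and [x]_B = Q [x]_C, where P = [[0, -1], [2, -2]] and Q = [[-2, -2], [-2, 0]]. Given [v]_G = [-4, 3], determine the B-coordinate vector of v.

Apply P to get C-coordinates [-3, -14], then Q to get B-coordinates.
The result is [v]_B = [34, 6].

[34, 6]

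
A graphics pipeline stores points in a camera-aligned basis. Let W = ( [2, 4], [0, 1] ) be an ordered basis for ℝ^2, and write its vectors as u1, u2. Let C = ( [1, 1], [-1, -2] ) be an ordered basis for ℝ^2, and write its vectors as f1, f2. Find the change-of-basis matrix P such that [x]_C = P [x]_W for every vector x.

[[0, -1], [-2, -1]]

Take x = uj: its W-coordinates are the j-th standard unit vector, so P e_j — column j of P — equals [uj]_C.
u1 = 0·f1 - 2f2, giving column 1 = [0, -2]; repeating for each j gives P = [[0, -1], [-2, -1]].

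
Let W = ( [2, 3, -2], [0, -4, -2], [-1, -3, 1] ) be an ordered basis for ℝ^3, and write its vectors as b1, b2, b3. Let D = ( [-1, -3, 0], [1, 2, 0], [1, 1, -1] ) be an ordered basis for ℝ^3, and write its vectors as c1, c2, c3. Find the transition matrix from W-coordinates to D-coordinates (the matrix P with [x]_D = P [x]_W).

[[-1, 2, 2], [-1, 0, 2], [2, 2, -1]]

Take x = bj: its W-coordinates are the j-th standard unit vector, so P e_j — column j of P — equals [bj]_D.
b1 = -c1 - c2 + 2c3, giving column 1 = [-1, -1, 2]; repeating for each j gives P = [[-1, 2, 2], [-1, 0, 2], [2, 2, -1]].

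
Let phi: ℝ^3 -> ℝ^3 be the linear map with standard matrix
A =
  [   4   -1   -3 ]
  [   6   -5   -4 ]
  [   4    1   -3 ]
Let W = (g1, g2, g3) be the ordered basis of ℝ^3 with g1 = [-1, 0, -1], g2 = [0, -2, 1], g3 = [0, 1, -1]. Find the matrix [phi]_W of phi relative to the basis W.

The j-th column of [phi]_W is [phi(gj)]_W.
phi(g1) = A g1 = [-1, -2, -1] = g1 + 2g2 + 2g3, so column 1 is [1, 2, 2].
Repeating for g2, g3 and assembling the columns gives [[1, 1, -2], [2, -2, -1], [2, 2, -3]].

[[1, 1, -2], [2, -2, -1], [2, 2, -3]]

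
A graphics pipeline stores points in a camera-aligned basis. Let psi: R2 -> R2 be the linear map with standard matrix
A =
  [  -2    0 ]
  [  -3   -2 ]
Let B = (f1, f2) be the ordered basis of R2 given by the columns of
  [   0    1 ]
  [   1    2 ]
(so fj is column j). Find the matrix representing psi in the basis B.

[[-2, -3], [0, -2]]

Let P have columns f1, f2. Then [psi]_B = P^(-1) A P.
Here det P = -1, so P^(-1) is integer; computing A P first and then P^(-1)(A P) gives [[-2, -3], [0, -2]].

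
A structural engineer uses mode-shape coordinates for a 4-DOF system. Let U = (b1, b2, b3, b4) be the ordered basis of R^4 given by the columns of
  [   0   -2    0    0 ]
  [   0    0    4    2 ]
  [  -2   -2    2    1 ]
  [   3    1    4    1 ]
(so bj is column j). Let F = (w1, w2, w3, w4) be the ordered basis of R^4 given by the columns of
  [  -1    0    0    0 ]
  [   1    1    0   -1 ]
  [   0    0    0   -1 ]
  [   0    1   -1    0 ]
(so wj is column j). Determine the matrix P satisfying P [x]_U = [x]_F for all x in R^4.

[[0, 2, 0, 0], [2, 0, 2, 1], [-1, -1, -2, 0], [2, 2, -2, -1]]

Let M have columns bj and N have columns wj. Then for every x, N [x]_F = x = M [x]_U, so P = N^(-1) M.
Since det N = 1, N^(-1) has integer entries; multiplying gives P = [[0, 2, 0, 0], [2, 0, 2, 1], [-1, -1, -2, 0], [2, 2, -2, -1]].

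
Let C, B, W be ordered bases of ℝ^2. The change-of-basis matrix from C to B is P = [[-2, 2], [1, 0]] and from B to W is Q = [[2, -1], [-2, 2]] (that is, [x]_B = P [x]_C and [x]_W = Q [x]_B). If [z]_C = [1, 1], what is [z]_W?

Composing the changes, [z]_W = Q P [z]_C.
Q P = [[-5, 4], [6, -4]]; applying this to [1, 1] gives [-1, 2].

[-1, 2]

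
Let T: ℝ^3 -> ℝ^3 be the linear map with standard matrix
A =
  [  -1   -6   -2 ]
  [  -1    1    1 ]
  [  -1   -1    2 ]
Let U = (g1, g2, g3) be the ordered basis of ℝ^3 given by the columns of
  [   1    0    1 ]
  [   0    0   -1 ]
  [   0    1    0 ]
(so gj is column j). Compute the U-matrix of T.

[[-2, -1, 3], [-1, 2, 0], [1, -1, 2]]

The j-th column of [T]_U is [T(gj)]_U.
T(g1) = A g1 = (-1, -1, -1) = -2g1 - g2 + g3, so column 1 is (-2, -1, 1).
Repeating for g2, g3 and assembling the columns gives [[-2, -1, 3], [-1, 2, 0], [1, -1, 2]].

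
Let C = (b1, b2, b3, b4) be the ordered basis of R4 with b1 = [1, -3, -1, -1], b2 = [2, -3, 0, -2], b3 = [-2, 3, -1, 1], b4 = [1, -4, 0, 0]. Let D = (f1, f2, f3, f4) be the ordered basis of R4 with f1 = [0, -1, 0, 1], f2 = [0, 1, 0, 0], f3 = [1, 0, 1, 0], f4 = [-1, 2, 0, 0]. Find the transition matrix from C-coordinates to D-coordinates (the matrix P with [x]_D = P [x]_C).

[[-1, -2, 1, 0], [0, -1, 2, -2], [-1, 0, -1, 0], [-2, -2, 1, -1]]

Let M have columns bj and N have columns fj. Then for every x, N [x]_D = x = M [x]_C, so P = N^(-1) M.
Since det N = 1, N^(-1) has integer entries; multiplying gives P = [[-1, -2, 1, 0], [0, -1, 2, -2], [-1, 0, -1, 0], [-2, -2, 1, -1]].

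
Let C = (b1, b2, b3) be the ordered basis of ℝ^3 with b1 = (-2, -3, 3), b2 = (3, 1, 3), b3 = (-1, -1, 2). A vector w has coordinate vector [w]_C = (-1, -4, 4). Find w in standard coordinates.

(-14, -5, -7)

By definition w = -b1 - 4b2 + 4b3.
Summing componentwise gives (-14, -5, -7).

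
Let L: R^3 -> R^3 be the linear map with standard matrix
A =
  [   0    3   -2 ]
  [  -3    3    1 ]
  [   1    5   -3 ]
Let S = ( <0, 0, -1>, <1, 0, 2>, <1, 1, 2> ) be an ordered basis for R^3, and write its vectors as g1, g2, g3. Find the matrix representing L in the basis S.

[[1, -3, -2], [3, -3, -3], [-1, -1, 2]]

Let P have columns g1, ..., g3. Then [L]_S = P^(-1) A P.
Here det P = -1, so P^(-1) is integer; computing A P first and then P^(-1)(A P) gives [[1, -3, -2], [3, -3, -3], [-1, -1, 2]].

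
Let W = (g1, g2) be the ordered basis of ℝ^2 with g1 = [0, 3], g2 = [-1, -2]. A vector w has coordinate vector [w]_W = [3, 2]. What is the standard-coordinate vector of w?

By definition w = 3g1 + 2g2.
Summing componentwise gives [-2, 5].

[-2, 5]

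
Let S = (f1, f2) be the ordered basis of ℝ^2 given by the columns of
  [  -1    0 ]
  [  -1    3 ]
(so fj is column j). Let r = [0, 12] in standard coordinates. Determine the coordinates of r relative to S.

[0, 4]

We seek scalars with c_1 f1 + c_2 f2 = r; equivalently solve M c = r where the columns of M are f1, f2.
System: -c_1 + 0c_2 = 0, -c_1 + 3c_2 = 12; solving gives c_1 = 0, c_2 = 4.
Check: 0·f1 + 4f2 = [0, 12].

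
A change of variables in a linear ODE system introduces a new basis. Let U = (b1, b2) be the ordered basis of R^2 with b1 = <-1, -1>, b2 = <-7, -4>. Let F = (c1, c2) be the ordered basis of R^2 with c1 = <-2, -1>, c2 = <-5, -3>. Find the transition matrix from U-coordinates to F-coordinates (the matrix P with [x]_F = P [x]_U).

Take x = bj: its U-coordinates are the j-th standard unit vector, so P e_j — column j of P — equals [bj]_F.
b1 = -2c1 + c2, giving column 1 = <-2, 1>; repeating for each j gives P = [[-2, 1], [1, 1]].

[[-2, 1], [1, 1]]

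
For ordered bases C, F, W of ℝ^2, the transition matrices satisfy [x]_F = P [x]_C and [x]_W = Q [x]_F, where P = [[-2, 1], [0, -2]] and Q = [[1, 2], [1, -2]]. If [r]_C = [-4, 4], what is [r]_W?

Composing the changes, [r]_W = Q P [r]_C.
Q P = [[-2, -3], [-2, 5]]; applying this to [-4, 4] gives [-4, 28].

[-4, 28]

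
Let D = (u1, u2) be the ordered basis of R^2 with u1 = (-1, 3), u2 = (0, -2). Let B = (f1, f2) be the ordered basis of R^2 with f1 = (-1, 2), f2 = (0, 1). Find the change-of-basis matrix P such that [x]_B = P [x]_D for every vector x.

[[1, 0], [1, -2]]

Let M have columns uj and N have columns fj. Then for every x, N [x]_B = x = M [x]_D, so P = N^(-1) M.
Since det N = -1, N^(-1) has integer entries; multiplying gives P = [[1, 0], [1, -2]].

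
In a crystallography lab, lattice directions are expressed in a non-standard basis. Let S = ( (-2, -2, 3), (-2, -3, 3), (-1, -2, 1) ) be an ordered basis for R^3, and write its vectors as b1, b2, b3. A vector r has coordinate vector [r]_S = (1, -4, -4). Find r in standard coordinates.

The coordinates say r = b1 - 4b2 - 4b3; adding the scaled basis vectors gives (10, 18, -13).

(10, 18, -13)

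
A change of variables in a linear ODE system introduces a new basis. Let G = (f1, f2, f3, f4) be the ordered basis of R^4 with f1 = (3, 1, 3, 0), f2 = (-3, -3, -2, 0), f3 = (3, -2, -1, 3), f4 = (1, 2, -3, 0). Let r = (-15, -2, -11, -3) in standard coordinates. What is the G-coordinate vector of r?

(-4, 0, -1, 0)

Write r = c_1 f1 + ... + c_4 f4 and solve for the c_i.
Solving this 4x4 system gives c = (-4, 0, -1, 0).
Check: -4f1 + 0·f2 - f3 + 0·f4 = (-15, -2, -11, -3).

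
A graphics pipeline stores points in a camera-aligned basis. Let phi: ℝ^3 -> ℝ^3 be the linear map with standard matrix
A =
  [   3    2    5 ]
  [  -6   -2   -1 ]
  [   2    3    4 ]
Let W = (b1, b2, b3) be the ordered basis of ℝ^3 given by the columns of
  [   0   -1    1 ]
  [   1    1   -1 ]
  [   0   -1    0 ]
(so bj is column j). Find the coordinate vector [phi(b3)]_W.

Compute phi(b3) = A b3 = [1, -4, -1] in standard coordinates.
Then write this in W-coordinates: solve for y in y_1 b1 + ... + y_3 b3 = [1, -4, -1].
This gives y = [-3, 1, 2], which is column 3 of [phi]_W.

[-3, 1, 2]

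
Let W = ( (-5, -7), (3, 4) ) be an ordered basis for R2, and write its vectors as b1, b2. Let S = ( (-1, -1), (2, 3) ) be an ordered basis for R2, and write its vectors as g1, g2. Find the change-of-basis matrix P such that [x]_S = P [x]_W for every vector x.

Let M have columns bj and N have columns gj. Then for every x, N [x]_S = x = M [x]_W, so P = N^(-1) M.
Since det N = -1, N^(-1) has integer entries; multiplying gives P = [[1, -1], [-2, 1]].

[[1, -1], [-2, 1]]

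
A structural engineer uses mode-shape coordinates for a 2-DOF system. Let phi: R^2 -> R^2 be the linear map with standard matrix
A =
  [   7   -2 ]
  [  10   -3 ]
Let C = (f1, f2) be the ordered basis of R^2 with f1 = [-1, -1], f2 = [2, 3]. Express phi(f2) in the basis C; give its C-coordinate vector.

[-2, 3]

Column 2 of [phi]_C is the C-coordinate vector of phi(f2).
In standard coordinates phi(f2) = A f2 = [8, 11].
Converting to C: [8, 11] = -2f1 + 3f2, so the coordinate vector is [-2, 3].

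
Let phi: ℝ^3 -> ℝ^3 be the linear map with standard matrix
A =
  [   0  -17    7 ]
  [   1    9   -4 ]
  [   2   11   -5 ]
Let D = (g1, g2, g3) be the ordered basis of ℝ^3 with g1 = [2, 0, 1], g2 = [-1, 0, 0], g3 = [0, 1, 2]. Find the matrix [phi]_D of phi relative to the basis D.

[[3, 0, -1], [-1, 0, 1], [-2, -1, 1]]

With P the matrix whose columns are g1, ..., g3, [phi]_D = P^(-1) A P.
Column by column: phi(g1) = A g1 = [7, -2, -1]; its D-coordinates [3, -1, -2] give column 1.
Continuing for each basis vector yields [phi]_D = [[3, 0, -1], [-1, 0, 1], [-2, -1, 1]].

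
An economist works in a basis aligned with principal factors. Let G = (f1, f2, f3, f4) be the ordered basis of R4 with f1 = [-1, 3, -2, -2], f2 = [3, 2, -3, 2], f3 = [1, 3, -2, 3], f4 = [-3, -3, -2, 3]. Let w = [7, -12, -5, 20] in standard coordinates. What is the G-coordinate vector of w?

[-4, 3, 0, 2]

[w]_G is the unique c with M c = w, where M has columns f1, ..., f4.
Gaussian elimination on [M | w] yields c = (-4, 3, 0, 2).
Check: -4f1 + 3f2 + 0·f3 + 2f4 = [7, -12, -5, 20].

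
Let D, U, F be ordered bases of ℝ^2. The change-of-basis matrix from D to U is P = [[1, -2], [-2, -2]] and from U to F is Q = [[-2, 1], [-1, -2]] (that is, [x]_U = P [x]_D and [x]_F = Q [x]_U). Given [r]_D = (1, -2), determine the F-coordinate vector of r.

(-8, -9)

First [r]_U = P [r]_D = (5, 2).
Then [r]_F = Q [r]_U = (-8, -9).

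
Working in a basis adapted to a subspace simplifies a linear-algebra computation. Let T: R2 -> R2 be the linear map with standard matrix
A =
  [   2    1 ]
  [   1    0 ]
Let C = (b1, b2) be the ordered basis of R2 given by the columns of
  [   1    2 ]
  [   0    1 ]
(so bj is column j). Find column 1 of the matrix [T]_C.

Column 1 of [T]_C is the C-coordinate vector of T(b1).
In standard coordinates T(b1) = A b1 = [2, 1].
Converting to C: [2, 1] = 0·b1 + b2, so the coordinate vector is [0, 1].

[0, 1]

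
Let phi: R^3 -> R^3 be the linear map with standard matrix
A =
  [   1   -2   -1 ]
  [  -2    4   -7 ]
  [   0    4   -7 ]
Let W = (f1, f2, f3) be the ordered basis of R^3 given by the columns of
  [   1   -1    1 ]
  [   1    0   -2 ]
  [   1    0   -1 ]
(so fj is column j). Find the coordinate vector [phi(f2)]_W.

Compute phi(f2) = A f2 = [-1, 2, 0] in standard coordinates.
Then write this in W-coordinates: solve for y in y_1 f1 + ... + y_3 f3 = [-1, 2, 0].
This gives y = [-2, -3, -2], which is column 2 of [phi]_W.

[-2, -3, -2]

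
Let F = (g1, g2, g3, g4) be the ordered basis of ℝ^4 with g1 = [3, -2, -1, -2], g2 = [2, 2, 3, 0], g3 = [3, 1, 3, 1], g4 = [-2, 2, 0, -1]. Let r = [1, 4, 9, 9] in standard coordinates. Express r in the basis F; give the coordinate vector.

We seek scalars with c_1 g1 + ... + c_4 g4 = r; equivalently solve M c = r where the columns of M are g1, ..., g4.
Gaussian elimination on [M | r] yields c = (-3, 2, 0, -3).
Check: -3g1 + 2g2 + 0·g3 - 3g4 = [1, 4, 9, 9].

[-3, 2, 0, -3]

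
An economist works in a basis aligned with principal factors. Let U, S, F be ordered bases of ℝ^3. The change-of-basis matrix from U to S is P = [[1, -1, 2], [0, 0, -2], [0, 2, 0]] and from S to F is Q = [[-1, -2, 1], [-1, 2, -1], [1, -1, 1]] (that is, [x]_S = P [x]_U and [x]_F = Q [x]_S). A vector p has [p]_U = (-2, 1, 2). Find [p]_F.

First [p]_S = P [p]_U = (1, -4, 2).
Then [p]_F = Q [p]_S = (9, -11, 7).

(9, -11, 7)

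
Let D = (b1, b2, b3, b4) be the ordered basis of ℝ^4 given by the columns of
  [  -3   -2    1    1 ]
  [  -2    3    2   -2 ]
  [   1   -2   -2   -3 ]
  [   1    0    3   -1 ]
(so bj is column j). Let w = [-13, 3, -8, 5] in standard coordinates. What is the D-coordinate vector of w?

Write w = c_1 b1 + ... + c_4 b4 and solve for the c_i.
Row-reducing the augmented matrix [M | w] gives c = (3, 3, 1, 1).
Check: 3b1 + 3b2 + b3 + b4 = [-13, 3, -8, 5].

[3, 3, 1, 1]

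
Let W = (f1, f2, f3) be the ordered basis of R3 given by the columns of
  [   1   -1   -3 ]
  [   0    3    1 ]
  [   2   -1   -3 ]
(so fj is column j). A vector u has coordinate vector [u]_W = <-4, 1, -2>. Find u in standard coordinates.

u = M [u]_W, where M has columns f1, ..., f3.
Carrying out the matrix-vector product, u = <1, 1, -3>.

<1, 1, -3>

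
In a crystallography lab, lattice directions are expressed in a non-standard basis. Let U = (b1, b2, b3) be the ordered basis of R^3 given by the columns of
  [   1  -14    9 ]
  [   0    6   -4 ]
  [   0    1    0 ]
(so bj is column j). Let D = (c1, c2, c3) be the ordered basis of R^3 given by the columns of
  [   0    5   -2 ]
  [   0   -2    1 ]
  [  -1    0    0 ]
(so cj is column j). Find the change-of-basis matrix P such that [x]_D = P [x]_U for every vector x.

Column j of P is [bj]_D, since P maps U-coordinates to D-coordinates.
Expressing b1 in D: b1 = 0·c1 + c2 + 2c3, so column 1 of P is [0, 1, 2].
Doing the same for each bj gives P = [[0, -1, 0], [1, -2, 1], [2, 2, -2]].

[[0, -1, 0], [1, -2, 1], [2, 2, -2]]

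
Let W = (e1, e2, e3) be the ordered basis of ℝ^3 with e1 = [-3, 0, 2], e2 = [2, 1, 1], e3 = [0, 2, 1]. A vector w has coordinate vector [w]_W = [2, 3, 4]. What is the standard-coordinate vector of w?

w = M [w]_W, where M has columns e1, ..., e3.
Carrying out the matrix-vector product, w = [0, 11, 11].

[0, 11, 11]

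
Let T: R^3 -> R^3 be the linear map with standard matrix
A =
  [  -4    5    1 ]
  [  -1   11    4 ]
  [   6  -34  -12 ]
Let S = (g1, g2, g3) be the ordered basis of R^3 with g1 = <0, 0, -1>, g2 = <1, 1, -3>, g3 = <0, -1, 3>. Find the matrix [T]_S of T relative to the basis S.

[[0, -2, -1], [-1, -2, -2], [3, 0, -3]]

The j-th column of [T]_S is [T(gj)]_S.
T(g1) = A g1 = <-1, -4, 12> = 0·g1 - g2 + 3g3, so column 1 is <0, -1, 3>.
Repeating for g2, g3 and assembling the columns gives [[0, -2, -1], [-1, -2, -2], [3, 0, -3]].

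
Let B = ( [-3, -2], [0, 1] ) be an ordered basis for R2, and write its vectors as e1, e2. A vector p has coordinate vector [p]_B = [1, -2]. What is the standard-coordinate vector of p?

[-3, -4]

The coordinates say p = e1 - 2e2; adding the scaled basis vectors gives [-3, -4].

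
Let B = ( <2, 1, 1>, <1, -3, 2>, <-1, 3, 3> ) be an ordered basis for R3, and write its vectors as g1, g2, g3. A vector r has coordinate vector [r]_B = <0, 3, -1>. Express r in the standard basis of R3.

The coordinates say r = 0·g1 + 3g2 - g3; adding the scaled basis vectors gives <4, -12, 3>.

<4, -12, 3>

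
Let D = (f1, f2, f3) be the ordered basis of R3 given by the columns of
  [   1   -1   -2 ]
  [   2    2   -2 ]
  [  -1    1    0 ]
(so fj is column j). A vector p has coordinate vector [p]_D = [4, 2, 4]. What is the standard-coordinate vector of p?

By definition p = 4f1 + 2f2 + 4f3.
Summing componentwise gives [-6, 4, -2].

[-6, 4, -2]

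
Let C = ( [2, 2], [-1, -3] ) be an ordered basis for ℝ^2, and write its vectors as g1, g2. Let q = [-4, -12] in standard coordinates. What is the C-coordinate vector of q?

[q]_C is the unique c with M c = q, where M has columns g1, g2.
System: 2c_1 - c_2 = -4, 2c_1 - 3c_2 = -12; solving gives c_1 = 0, c_2 = 4.
Check: 0·g1 + 4g2 = [-4, -12].

[0, 4]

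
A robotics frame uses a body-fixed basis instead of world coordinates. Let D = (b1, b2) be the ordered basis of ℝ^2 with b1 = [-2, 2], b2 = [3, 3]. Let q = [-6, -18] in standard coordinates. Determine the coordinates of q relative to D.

[-3, -4]

[q]_D is the unique c with M c = q, where M has columns b1, b2.
System: -2c_1 + 3c_2 = -6, 2c_1 + 3c_2 = -18; solving gives c_1 = -3, c_2 = -4.
Check: -3b1 - 4b2 = [-6, -18].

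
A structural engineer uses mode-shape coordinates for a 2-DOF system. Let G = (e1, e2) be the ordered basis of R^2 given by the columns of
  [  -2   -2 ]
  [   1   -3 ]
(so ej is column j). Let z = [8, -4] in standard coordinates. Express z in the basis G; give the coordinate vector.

We seek scalars with c_1 e1 + c_2 e2 = z; equivalently solve M c = z where the columns of M are e1, e2.
System: -2c_1 - 2c_2 = 8, c_1 - 3c_2 = -4; solving gives c_1 = -4, c_2 = 0.
Check: -4e1 + 0·e2 = [8, -4].

[-4, 0]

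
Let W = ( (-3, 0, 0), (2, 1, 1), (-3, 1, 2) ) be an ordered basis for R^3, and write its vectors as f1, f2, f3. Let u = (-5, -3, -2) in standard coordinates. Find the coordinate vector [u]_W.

(-2, -4, 1)

[u]_W is the unique c with M c = u, where M has columns f1, ..., f3.
Gaussian elimination on [M | u] yields c = (-2, -4, 1).
Check: -2f1 - 4f2 + f3 = (-5, -3, -2).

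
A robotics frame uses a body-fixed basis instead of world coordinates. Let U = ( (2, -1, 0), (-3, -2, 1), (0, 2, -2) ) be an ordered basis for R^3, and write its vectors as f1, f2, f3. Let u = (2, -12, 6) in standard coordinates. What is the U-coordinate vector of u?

(4, 2, -2)

[u]_U is the unique c with M c = u, where M has columns f1, ..., f3.
Row-reducing the augmented matrix [M | u] gives c = (4, 2, -2).
Check: 4f1 + 2f2 - 2f3 = (2, -12, 6).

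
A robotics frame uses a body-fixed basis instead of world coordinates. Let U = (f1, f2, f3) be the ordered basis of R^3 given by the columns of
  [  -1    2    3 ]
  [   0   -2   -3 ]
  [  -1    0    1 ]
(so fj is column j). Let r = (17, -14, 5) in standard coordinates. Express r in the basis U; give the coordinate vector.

Write r = c_1 f1 + ... + c_3 f3 and solve for the c_i.
Gaussian elimination on [M | r] yields c = (-3, 4, 2).
Check: -3f1 + 4f2 + 2f3 = (17, -14, 5).

(-3, 4, 2)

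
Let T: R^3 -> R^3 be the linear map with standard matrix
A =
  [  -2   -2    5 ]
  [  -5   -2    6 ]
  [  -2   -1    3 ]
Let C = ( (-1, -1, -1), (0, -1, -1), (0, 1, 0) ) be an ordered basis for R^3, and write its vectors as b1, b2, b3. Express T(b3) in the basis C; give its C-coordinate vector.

Compute T(b3) = A b3 = (-2, -2, -1) in standard coordinates.
Then write this in C-coordinates: solve for y in y_1 b1 + ... + y_3 b3 = (-2, -2, -1).
This gives y = (2, -1, -1), which is column 3 of [T]_C.

(2, -1, -1)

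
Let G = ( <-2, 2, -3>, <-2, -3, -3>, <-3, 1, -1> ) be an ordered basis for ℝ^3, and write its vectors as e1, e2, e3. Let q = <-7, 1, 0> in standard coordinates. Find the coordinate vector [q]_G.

<-1, 0, 3>

Write q = c_1 e1 + ... + c_3 e3 and solve for the c_i.
Row-reducing the augmented matrix [M | q] gives c = (-1, 0, 3).
Check: -e1 + 0·e2 + 3e3 = <-7, 1, 0>.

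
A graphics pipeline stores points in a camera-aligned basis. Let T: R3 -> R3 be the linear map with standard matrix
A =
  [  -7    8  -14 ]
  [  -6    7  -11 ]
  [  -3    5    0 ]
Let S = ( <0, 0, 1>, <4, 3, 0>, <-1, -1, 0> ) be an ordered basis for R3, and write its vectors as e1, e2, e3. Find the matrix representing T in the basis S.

[[0, 3, -2], [-3, -1, 0], [2, 0, 1]]

The j-th column of [T]_S is [T(ej)]_S.
T(e1) = A e1 = <-14, -11, 0> = 0·e1 - 3e2 + 2e3, so column 1 is <0, -3, 2>.
Repeating for e2, e3 and assembling the columns gives [[0, 3, -2], [-3, -1, 0], [2, 0, 1]].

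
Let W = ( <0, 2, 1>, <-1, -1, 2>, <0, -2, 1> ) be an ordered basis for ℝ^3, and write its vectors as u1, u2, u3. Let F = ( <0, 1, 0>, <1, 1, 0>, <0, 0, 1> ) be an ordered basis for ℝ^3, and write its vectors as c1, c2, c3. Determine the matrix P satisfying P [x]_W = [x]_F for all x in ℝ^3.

[[2, 0, -2], [0, -1, 0], [1, 2, 1]]

Take x = uj: its W-coordinates are the j-th standard unit vector, so P e_j — column j of P — equals [uj]_F.
u1 = 2c1 + 0·c2 + c3, giving column 1 = <2, 0, 1>; repeating for each j gives P = [[2, 0, -2], [0, -1, 0], [1, 2, 1]].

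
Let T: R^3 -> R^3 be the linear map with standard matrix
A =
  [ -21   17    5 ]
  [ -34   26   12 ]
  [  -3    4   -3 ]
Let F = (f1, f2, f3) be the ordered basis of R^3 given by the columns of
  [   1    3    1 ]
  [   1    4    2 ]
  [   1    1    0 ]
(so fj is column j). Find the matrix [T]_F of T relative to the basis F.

The j-th column of [T]_F is [T(fj)]_F.
T(f1) = A f1 = (1, 4, -2) = -2f1 + 0·f2 + 3f3, so column 1 is (-2, 0, 3).
Repeating for f2, f3 and assembling the columns gives [[-2, 2, 2], [0, 2, 3], [3, 2, 2]].

[[-2, 2, 2], [0, 2, 3], [3, 2, 2]]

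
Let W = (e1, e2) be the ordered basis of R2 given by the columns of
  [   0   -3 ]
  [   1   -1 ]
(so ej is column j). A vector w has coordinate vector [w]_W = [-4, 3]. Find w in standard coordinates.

[-9, -7]

w = M [w]_W, where M has columns e1, e2.
Carrying out the matrix-vector product, w = [-9, -7].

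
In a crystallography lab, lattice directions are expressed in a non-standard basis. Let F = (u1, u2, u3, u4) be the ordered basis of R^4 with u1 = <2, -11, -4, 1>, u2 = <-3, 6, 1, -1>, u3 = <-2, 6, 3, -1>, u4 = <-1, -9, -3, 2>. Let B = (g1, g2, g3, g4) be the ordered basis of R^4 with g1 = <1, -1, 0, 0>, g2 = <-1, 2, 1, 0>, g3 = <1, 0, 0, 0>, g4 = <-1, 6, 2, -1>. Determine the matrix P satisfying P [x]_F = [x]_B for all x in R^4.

[[1, -2, 2, -1], [-2, -1, 1, 1], [-2, -1, -2, -1], [-1, 1, 1, -2]]

Take x = uj: its F-coordinates are the j-th standard unit vector, so P e_j — column j of P — equals [uj]_B.
u1 = g1 - 2g2 - 2g3 - g4, giving column 1 = <1, -2, -2, -1>; repeating for each j gives P = [[1, -2, 2, -1], [-2, -1, 1, 1], [-2, -1, -2, -1], [-1, 1, 1, -2]].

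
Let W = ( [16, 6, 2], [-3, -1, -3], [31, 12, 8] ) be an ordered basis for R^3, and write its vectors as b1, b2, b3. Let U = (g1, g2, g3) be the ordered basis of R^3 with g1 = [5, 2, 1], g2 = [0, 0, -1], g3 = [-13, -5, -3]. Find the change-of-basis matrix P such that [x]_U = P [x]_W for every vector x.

Take x = bj: its W-coordinates are the j-th standard unit vector, so P e_j — column j of P — equals [bj]_U.
b1 = -2g1 + 2g2 - 2g3, giving column 1 = [-2, 2, -2]; repeating for each j gives P = [[-2, 2, 1], [2, 2, -1], [-2, 1, -2]].

[[-2, 2, 1], [2, 2, -1], [-2, 1, -2]]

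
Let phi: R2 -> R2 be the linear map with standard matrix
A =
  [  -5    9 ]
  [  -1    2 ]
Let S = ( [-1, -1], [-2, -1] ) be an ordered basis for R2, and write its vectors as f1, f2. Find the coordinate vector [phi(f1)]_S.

Compute phi(f1) = A f1 = [-4, -1] in standard coordinates.
Then write this in S-coordinates: solve for y in y_1 f1 + y_2 f2 = [-4, -1].
This gives y = [-2, 3], which is column 1 of [phi]_S.

[-2, 3]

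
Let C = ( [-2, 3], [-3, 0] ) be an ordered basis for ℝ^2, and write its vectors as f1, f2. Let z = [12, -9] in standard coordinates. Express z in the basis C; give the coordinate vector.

We seek scalars with c_1 f1 + c_2 f2 = z; equivalently solve M c = z where the columns of M are f1, f2.
System: -2c_1 - 3c_2 = 12, 3c_1 + 0c_2 = -9; solving gives c_1 = -3, c_2 = -2.
Check: -3f1 - 2f2 = [12, -9].

[-3, -2]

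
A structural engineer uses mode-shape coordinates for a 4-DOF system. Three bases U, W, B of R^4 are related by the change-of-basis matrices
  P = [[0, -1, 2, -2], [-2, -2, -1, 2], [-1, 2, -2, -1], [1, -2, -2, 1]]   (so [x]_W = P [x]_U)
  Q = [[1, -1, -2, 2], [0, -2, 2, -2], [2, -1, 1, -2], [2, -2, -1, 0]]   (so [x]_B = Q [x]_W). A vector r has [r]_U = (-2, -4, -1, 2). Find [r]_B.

First [r]_W = P [r]_U = (-2, 17, -6, 10).
Then [r]_B = Q [r]_W = (13, -66, -47, -32).

(13, -66, -47, -32)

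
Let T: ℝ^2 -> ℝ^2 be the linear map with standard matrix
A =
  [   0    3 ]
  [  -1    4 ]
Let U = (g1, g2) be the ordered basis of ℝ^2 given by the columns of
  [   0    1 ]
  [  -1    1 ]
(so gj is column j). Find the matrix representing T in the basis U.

With P the matrix whose columns are g1, g2, [T]_U = P^(-1) A P.
Column by column: T(g1) = A g1 = (-3, -4); its U-coordinates (1, -3) give column 1.
Continuing for each basis vector yields [T]_U = [[1, 0], [-3, 3]].

[[1, 0], [-3, 3]]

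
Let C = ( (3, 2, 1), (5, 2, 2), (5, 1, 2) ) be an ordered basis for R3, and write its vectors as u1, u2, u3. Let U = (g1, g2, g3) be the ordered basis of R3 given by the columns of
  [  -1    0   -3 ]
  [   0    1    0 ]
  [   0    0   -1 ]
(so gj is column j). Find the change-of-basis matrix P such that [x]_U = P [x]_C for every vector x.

Take x = uj: its C-coordinates are the j-th standard unit vector, so P e_j — column j of P — equals [uj]_U.
u1 = 0·g1 + 2g2 - g3, giving column 1 = (0, 2, -1); repeating for each j gives P = [[0, 1, 1], [2, 2, 1], [-1, -2, -2]].

[[0, 1, 1], [2, 2, 1], [-1, -2, -2]]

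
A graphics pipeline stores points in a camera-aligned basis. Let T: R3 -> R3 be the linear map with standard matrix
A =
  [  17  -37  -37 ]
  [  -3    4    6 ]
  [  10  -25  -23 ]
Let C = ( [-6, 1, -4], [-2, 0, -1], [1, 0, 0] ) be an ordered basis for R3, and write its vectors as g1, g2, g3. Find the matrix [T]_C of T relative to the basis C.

[[-2, 0, -3], [1, -3, 2], [-1, -3, 3]]

Let P have columns g1, ..., g3. Then [T]_C = P^(-1) A P.
Here det P = -1, so P^(-1) is integer; computing A P first and then P^(-1)(A P) gives [[-2, 0, -3], [1, -3, 2], [-1, -3, 3]].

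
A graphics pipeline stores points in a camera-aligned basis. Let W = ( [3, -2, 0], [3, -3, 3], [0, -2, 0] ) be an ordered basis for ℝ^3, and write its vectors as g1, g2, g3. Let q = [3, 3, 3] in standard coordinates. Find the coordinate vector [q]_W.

We seek scalars with c_1 g1 + ... + c_3 g3 = q; equivalently solve M c = q where the columns of M are g1, ..., g3.
Row-reducing the augmented matrix [M | q] gives c = (0, 1, -3).
Check: 0·g1 + g2 - 3g3 = [3, 3, 3].

[0, 1, -3]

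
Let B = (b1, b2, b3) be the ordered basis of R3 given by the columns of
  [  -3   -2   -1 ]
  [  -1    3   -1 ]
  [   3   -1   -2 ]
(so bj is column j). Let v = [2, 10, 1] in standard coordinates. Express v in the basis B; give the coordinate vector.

We seek scalars with c_1 b1 + ... + c_3 b3 = v; equivalently solve M c = v where the columns of M are b1, ..., b3.
Row-reducing the augmented matrix [M | v] gives c = (-1, 2, -3).
Check: -b1 + 2b2 - 3b3 = [2, 10, 1].

[-1, 2, -3]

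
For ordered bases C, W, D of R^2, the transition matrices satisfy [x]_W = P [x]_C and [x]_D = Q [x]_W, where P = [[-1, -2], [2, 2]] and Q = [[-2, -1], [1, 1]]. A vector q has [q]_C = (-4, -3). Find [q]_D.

Apply P to get W-coordinates (10, -14), then Q to get D-coordinates.
The result is [q]_D = (-6, -4).

(-6, -4)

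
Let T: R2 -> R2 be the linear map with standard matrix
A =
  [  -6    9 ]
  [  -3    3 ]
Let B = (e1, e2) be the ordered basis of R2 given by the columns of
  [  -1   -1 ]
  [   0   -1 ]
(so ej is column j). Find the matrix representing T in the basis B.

[[-3, 3], [-3, 0]]

The j-th column of [T]_B is [T(ej)]_B.
T(e1) = A e1 = [6, 3] = -3e1 - 3e2, so column 1 is [-3, -3].
Repeating for e2 and assembling the columns gives [[-3, 3], [-3, 0]].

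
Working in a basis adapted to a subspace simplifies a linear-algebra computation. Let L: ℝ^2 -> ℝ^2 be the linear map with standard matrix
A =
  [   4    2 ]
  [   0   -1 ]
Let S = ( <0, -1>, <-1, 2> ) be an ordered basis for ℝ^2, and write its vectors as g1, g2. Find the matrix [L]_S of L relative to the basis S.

The j-th column of [L]_S is [L(gj)]_S.
L(g1) = A g1 = <-2, 1> = 3g1 + 2g2, so column 1 is <3, 2>.
Repeating for g2 and assembling the columns gives [[3, 2], [2, 0]].

[[3, 2], [2, 0]]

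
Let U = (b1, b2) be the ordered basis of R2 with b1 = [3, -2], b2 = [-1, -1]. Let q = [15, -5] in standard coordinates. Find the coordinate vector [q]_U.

We seek scalars with c_1 b1 + c_2 b2 = q; equivalently solve M c = q where the columns of M are b1, b2.
System: 3c_1 - c_2 = 15, -2c_1 - c_2 = -5; solving gives c_1 = 4, c_2 = -3.
Check: 4b1 - 3b2 = [15, -5].

[4, -3]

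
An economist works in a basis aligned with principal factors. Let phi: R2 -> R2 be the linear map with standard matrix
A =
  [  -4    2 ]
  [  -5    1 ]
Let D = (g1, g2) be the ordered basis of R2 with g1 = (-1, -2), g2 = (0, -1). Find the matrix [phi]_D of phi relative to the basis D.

[[0, 2], [-3, -3]]

Let P have columns g1, g2. Then [phi]_D = P^(-1) A P.
Here det P = 1, so P^(-1) is integer; computing A P first and then P^(-1)(A P) gives [[0, 2], [-3, -3]].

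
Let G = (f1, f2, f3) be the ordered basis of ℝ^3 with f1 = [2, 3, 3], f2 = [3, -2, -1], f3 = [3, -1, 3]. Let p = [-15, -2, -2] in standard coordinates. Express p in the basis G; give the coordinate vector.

[p]_G is the unique c with M c = p, where M has columns f1, ..., f3.
Gaussian elimination on [M | p] yields c = (-3, -4, 1).
Check: -3f1 - 4f2 + f3 = [-15, -2, -2].

[-3, -4, 1]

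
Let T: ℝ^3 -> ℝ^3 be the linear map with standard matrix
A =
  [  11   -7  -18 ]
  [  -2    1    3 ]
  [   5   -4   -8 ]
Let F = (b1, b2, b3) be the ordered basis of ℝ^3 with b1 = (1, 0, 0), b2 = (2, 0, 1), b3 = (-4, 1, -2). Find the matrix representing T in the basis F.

[[1, 0, 1], [1, 0, -2], [-2, -1, 3]]

With P the matrix whose columns are b1, ..., b3, [T]_F = P^(-1) A P.
Column by column: T(b1) = A b1 = (11, -2, 5); its F-coordinates (1, 1, -2) give column 1.
Continuing for each basis vector yields [T]_F = [[1, 0, 1], [1, 0, -2], [-2, -1, 3]].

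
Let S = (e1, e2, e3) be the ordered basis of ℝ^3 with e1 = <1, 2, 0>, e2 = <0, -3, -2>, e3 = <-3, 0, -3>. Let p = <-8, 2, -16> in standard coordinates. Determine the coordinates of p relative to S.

[p]_S is the unique c with M c = p, where M has columns e1, ..., e3.
Solving this 3x3 system gives c = (4, 2, 4).
Check: 4e1 + 2e2 + 4e3 = <-8, 2, -16>.

<4, 2, 4>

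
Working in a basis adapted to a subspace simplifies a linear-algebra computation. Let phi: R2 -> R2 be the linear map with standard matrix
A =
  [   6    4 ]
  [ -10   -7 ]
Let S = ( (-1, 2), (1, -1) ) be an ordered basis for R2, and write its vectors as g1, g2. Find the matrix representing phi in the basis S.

[[-2, -1], [0, 1]]

Let P have columns g1, g2. Then [phi]_S = P^(-1) A P.
Here det P = -1, so P^(-1) is integer; computing A P first and then P^(-1)(A P) gives [[-2, -1], [0, 1]].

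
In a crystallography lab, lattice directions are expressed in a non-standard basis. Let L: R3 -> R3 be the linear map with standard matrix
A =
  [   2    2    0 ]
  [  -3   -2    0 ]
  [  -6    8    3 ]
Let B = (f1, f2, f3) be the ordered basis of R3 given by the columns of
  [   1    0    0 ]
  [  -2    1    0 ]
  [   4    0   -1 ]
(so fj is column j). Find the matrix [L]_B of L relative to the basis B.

[[-2, 2, 0], [-3, 2, 0], [2, 0, 3]]

Let P have columns f1, ..., f3. Then [L]_B = P^(-1) A P.
Here det P = -1, so P^(-1) is integer; computing A P first and then P^(-1)(A P) gives [[-2, 2, 0], [-3, 2, 0], [2, 0, 3]].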